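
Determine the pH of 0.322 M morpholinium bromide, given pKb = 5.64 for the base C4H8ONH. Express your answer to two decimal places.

pH = 4.43

C4H8ONH2+ is the conjugate acid of the weak base C4H8ONH.
Kb = 10^(−5.64) = 2.29 × 10^-6
Ka = Kw/Kb = 1.0×10^-14 / 2.29 × 10^-6 = 4.37 × 10^-9
Ka = [H+]²/(0.322 − [H+]) = 4.37 × 10^-9
Neglecting [H+] in the denominator: [H+] = √(4.37 × 10^-9 × 0.322) = 3.75 × 10^-5 M
([H+]/C₀ = 0.012% < 5%, so the approximation holds.)
pH = −log(3.75 × 10^-5) = 4.43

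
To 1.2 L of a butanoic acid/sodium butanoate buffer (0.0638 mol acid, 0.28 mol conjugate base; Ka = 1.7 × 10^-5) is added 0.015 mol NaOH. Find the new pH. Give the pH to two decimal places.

pH = 5.55

After neutralization: n(CH3(CH2)2COOH) = 0.0488 mol, n(CH3(CH2)2COO-) = 0.295 mol.
pKa = −log(1.7 × 10^-5) = 4.770
pH = pKa + log([A⁻]/[HA]) = 4.770 + log(0.295/0.0488) = 4.770 +0.781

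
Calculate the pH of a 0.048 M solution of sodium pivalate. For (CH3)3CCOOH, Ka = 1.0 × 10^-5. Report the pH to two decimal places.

(CH3)3CCOO- is the conjugate base of the weak acid (CH3)3CCOOH.
Kb = Kw/Ka = 1.0×10^-14 / 1.0 × 10^-5 = 1.00 × 10^-9
From the ICE table, Kb = [OH-]²/(0.048 − [OH-]) = 1.00 × 10^-9.
Neglecting [OH-] in the denominator: [OH-] = √(1.00 × 10^-9 × 0.048) = 6.93 × 10^-6 M
pOH = −log(6.93 × 10^-6) = 5.16; pH = 14.00 − 5.16 = 8.84

pH = 8.84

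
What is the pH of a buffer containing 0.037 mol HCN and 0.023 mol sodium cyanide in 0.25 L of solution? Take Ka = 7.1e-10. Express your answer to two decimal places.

pKa = −log(7.1 × 10^-10) = 9.149
Using pH = pKa + log([base]/[acid]) with [base]/[acid] = 0.023/0.037:
pH = 9.149 + (-0.206) = 8.94

pH = 8.94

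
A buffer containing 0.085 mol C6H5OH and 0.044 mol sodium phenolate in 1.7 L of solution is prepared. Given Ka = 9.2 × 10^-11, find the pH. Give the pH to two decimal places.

pKa = −log(9.2 × 10^-11) = 10.036
Henderson–Hasselbalch: pH = pKa + log([C6H5O-]/[C6H5OH]) = 10.036 + log(0.044/0.085)
pH = 10.036 + (-0.286) = 9.75

pH = 9.75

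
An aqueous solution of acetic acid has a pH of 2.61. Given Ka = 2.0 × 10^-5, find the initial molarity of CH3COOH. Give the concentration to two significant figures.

C₀ = 3.0 × 10^-1 M

[H+] = 10^(-2.61) = 2.45 × 10^-3 M = x
Ka = x²/(C₀ − x) ⇒ C₀ = x + x²/Ka
C₀ = 2.45 × 10^-3 + (2.45 × 10^-3)²/(2.0 × 10^-5) = 3.03 × 10^-1 M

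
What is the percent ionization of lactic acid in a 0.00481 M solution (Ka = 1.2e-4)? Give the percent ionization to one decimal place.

14.6%

CH3CH(OH)COOH ⇌ CH3CH(OH)COO- + H+; let x = [H+] at equilibrium.
Ka = x²/(C₀ − x); solving the quadratic gives x = 7.02 × 10^-4 M.
Fraction ionized = 7.02 × 10^-4 / 0.00481 = 0.1459 → 14.6%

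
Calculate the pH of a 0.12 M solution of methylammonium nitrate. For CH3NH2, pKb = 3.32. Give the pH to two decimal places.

pH = 5.80

CH3NH3+ is the conjugate acid of the weak base CH3NH2.
Kb = 10^(−3.32) = 4.79 × 10^-4
Ka = Kw/Kb = 1.0×10^-14 / 4.79 × 10^-4 = 2.09 × 10^-11
Ka = [H+]²/(0.12 − [H+]) = 2.09 × 10^-11
Assume [H+] ≪ 0.12: [H+] ≈ √(2.09 × 10^-11 × 0.12) = 1.58 × 10^-6 M
pH = −log(1.58 × 10^-6) = 5.80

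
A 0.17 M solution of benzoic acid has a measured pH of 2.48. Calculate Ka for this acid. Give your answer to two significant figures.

Ka = 6.6 × 10^-5

[H+] = 10^(-2.48) = 3.31 × 10^-3 M
At equilibrium [HA] = 0.17 − 3.31 × 10^-3 = 1.67 × 10^-1 M
Ka = [H+][A-]/[HA] = (3.31 × 10^-3)² / 1.67 × 10^-1 = 6.6 × 10^-5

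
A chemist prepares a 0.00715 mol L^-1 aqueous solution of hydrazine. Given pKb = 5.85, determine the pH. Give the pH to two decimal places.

N2H4 + H2O ⇌ N2H5+ + OH-
Kb = 10^(−5.85) = 1.41 × 10^-6
From the ICE table, Kb = [OH-]²/(0.00715 − [OH-]) = 1.41 × 10^-6.
Since Kb ≪ C₀, [OH-] ≈ √(Kb·C₀) = 1.00 × 10^-4 M.
([OH-]/C₀ = 1.4% < 5%, so the approximation holds.)
pOH = −log(1.00 × 10^-4) = 4.00; pH = 14.00 − 4.00 = 10.00

pH = 10.00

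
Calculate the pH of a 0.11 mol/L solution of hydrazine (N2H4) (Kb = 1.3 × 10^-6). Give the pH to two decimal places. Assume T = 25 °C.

N2H4 + H2O ⇌ N2H5+ + OH-
Kb = [OH-]²/(0.11 − [OH-]) = 1.3 × 10^-6
Neglecting [OH-] in the denominator: [OH-] = √(1.3 × 10^-6 × 0.11) = 3.78 × 10^-4 M
Check: 0.34% ionized — well under 5%, approximation valid.
pOH = 3.42, so pH = 14.00 − pOH = 10.58

pH = 10.58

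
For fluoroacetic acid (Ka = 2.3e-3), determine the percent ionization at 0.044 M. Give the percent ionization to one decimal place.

FCH2COOH ⇌ FCH2COO- + H+; let x = [H+] at equilibrium.
Solve x² + 0.0023x − 0.000101 = 0 → x = 8.98 × 10^-3 M
Fraction ionized = 8.98 × 10^-3 / 0.044 = 0.2041 → 20.4%

20.4%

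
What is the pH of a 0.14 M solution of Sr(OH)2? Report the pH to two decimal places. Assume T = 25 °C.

pH = 13.45

Sr(OH)2 is a strong base (each formula unit releases 2 OH-); [OH-] = 0.28 M.
pOH = -log(0.28) = 0.55
pH = 14.00 - 0.55 = 13.45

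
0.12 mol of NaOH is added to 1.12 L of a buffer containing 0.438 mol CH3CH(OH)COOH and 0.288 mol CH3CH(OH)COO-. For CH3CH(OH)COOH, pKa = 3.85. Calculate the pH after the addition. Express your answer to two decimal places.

OH- converts CH3CH(OH)COOH to CH3CH(OH)COO-: CH3CH(OH)COOH → 0.318 mol, CH3CH(OH)COO- → 0.408 mol.
pH = pKa + log(n_CH3CH(OH)COO-/n_CH3CH(OH)COOH) = 3.85 + log(0.408/0.318) = 3.85 + (+0.108)

pH = 3.96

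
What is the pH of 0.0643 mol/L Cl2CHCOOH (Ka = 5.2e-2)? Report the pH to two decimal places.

pH = 1.43

Cl2CHCOOH ⇌ Cl2CHCOO- + H+
From the ICE table, Ka = x²/(0.0643 − x) = 5.2 × 10^-2.
Here C₀/Ka ≈ 1.24, so the small-x approximation fails. Use the quadratic:
x = [−0.052 + √(0.052² + 0.0134)]/2 = 3.74 × 10^-2 M
pH = −log[H+] = −log(3.74 × 10^-2) = 1.43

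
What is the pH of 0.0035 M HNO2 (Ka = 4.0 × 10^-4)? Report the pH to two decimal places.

HNO2 ⇌ NO2- + H+
From the ICE table, Ka = x²/(0.0035 − x) = 4.0 × 10^-4.
Here C₀/Ka ≈ 8.75, so the small-x approximation fails. Use the quadratic:
x = [−0.0004 + √(0.0004² + 5.6e-06)]/2 = 1.00 × 10^-3 M
pH = −log[H+] = −log(1.00 × 10^-3) = 3.00

pH = 3.00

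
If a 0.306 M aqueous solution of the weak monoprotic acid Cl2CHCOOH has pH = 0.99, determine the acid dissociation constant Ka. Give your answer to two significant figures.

[H+] = 10^(-0.99) = 1.02 × 10^-1 M
At equilibrium [HA] = 0.306 − 1.02 × 10^-1 = 2.04 × 10^-1 M
Ka = [H+][A-]/[HA] = (1.02 × 10^-1)² / 2.04 × 10^-1 = 5.1 × 10^-2

Ka = 5.1 × 10^-2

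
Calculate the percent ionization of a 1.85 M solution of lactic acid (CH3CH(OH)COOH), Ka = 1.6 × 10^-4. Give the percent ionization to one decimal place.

0.9%

CH3CH(OH)COOH ⇌ CH3CH(OH)COO- + H+; let x = [H+] at equilibrium.
x ≈ √(Ka·C₀) = √(1.6 × 10^-4 × 1.85) = 1.72 × 10^-2 M
Fraction ionized = 1.72 × 10^-2 / 1.85 = 0.0093 → 0.9%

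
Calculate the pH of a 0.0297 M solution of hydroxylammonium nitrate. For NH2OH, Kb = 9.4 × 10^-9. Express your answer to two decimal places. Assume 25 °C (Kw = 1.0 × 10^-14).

NH3OH+ is the conjugate acid of the weak base NH2OH.
Ka = Kw/Kb = 1.0×10^-14 / 9.4 × 10^-9 = 1.06 × 10^-6
Ka = x²/(0.0297 − x) = 1.06 × 10^-6
Assume x ≪ 0.0297: x ≈ √(1.06 × 10^-6 × 0.0297) = 1.77 × 10^-4 M
(x/C₀ = 0.6% < 5%, so the approximation holds.)
pH = −log[H+] = −log(1.77 × 10^-4) = 3.75

pH = 3.75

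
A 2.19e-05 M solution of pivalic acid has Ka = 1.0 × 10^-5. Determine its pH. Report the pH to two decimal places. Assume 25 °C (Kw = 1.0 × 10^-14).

(CH3)3CCOOH ⇌ (CH3)3CCOO- + H+
Ka = [H+]²/(2.19e-05 − [H+]) = 1.0 × 10^-5
[H+] is not negligible relative to C₀; solve [H+]² + 1e-05·[H+] − 2.19e-10 = 0.
[H+] = [−1e-05 + √(1e-05² + 8.76e-10)]/2 = 1.06 × 10^-5 M
pH = −log(1.06 × 10^-5) = 4.97

pH = 4.97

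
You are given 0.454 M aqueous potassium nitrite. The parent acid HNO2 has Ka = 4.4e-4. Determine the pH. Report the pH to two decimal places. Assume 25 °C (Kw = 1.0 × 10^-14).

NO2- is the conjugate base of the weak acid HNO2.
Kb = Kw/Ka = 1.0×10^-14 / 4.4 × 10^-4 = 2.27 × 10^-11
Kb = [OH-]²/(0.454 − [OH-]) = 2.27 × 10^-11
Neglecting [OH-] in the denominator: [OH-] = √(2.27 × 10^-11 × 0.454) = 3.21 × 10^-6 M
([OH-]/C₀ = 0.00071% < 5%, so the approximation holds.)
pOH = 5.49, so pH = 14.00 − pOH = 8.51

pH = 8.51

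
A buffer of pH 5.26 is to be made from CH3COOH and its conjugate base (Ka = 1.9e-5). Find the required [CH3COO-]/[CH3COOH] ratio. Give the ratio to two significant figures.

pKa = -log(1.9 × 10^-5) = 4.721
pH = pKa + log(r) ⇒ log(r) = 5.26 − 4.721 = +0.539
r = [CH3COO-]/[CH3COOH] = 10^(+0.539) = 3.46

ratio = 3.5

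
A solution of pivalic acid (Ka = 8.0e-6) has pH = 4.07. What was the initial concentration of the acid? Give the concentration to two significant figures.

[H+] = 10^(-4.07) = 8.51 × 10^-5 M = x
Ka = x²/(C₀ − x) ⇒ C₀ = x + x²/Ka
C₀ = 8.51 × 10^-5 + (8.51 × 10^-5)²/(8.0 × 10^-6) = 9.90 × 10^-4 M

C₀ = 9.9 × 10^-4 M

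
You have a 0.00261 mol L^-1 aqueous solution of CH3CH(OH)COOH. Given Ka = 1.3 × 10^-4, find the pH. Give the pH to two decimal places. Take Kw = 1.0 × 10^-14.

CH3CH(OH)COOH ⇌ CH3CH(OH)COO- + H+
Ka = [H+]²/(0.00261 − [H+]) = 1.3 × 10^-4
Here C₀/Ka ≈ 20.1, so the small-[H+] approximation fails. Use the quadratic:
[H+] = (−Ka + √(Ka² + 4·Ka·C₀))/2 = 5.21 × 10^-4 M
pH = −log[H+] = −log(5.21 × 10^-4) = 3.28

pH = 3.28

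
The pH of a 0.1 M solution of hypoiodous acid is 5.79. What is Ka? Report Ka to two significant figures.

[H+] = 10^(-5.79) = 1.62 × 10^-6 M
At equilibrium [HA] = 0.1 − 1.62 × 10^-6 = 1.00 × 10^-1 M
Ka = [H+][A-]/[HA] = (1.62 × 10^-6)² / 1.00 × 10^-1 = 2.6 × 10^-11

Ka = 2.6 × 10^-11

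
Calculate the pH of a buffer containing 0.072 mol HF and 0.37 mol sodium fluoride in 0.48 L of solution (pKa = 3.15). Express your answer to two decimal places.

Using pH = pKa + log([base]/[acid]) with [base]/[acid] = 0.37/0.072:
pH = 3.15 + (+0.711) = 3.86

pH = 3.86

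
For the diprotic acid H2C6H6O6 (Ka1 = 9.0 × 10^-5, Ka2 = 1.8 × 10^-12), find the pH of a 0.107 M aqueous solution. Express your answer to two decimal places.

Ka1 ≫ Ka2, so treat the first dissociation as the only significant source of H+.
Ka1 = x²/(0.107 − x) = 9.0 × 10^-5
x ≈ √(9.0 × 10^-5 × 0.107) = 3.10 × 10^-3 M
pH = −log(3.10 × 10^-3) = 2.51

pH = 2.51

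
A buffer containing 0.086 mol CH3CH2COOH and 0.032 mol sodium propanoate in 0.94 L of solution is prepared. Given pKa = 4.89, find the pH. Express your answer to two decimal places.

pH = pKa + log([A⁻]/[HA]) = 4.89 + log(0.032/0.086)
pH = 4.89 + (-0.429) = 4.46

pH = 4.46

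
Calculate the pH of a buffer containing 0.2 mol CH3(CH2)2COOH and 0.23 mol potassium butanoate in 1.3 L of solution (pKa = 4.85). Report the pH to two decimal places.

pH = 4.91

Henderson–Hasselbalch: pH = pKa + log([CH3(CH2)2COO-]/[CH3(CH2)2COOH]) = 4.85 + log(0.23/0.2)
pH = 4.85 + (+0.061) = 4.91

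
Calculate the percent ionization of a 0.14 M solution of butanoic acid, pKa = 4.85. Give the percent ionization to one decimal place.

1.0%

CH3(CH2)2COOH ⇌ CH3(CH2)2COO- + H+; let x = [H+] at equilibrium.
Ka = 10^(−4.85) = 1.41 × 10^-5
x ≈ √(Ka·C₀) = √(1.41 × 10^-5 × 0.14) = 1.40 × 10^-3 M
Fraction ionized = 1.40 × 10^-3 / 0.14 = 0.0100 → 1.0%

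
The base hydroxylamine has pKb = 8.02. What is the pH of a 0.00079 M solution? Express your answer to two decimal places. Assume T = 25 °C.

NH2OH + H2O ⇌ NH3OH+ + OH-
Kb = 10^(−8.02) = 9.55 × 10^-9
From the ICE table, Kb = [OH-]²/(0.00079 − [OH-]) = 9.55 × 10^-9.
Assume [OH-] ≪ 0.00079: [OH-] ≈ √(9.55 × 10^-9 × 0.00079) = 2.75 × 10^-6 M
([OH-]/C₀ = 0.35% < 5%, so the approximation holds.)
pOH = −log(2.75 × 10^-6) = 5.56; pH = 14.00 − 5.56 = 8.44

pH = 8.44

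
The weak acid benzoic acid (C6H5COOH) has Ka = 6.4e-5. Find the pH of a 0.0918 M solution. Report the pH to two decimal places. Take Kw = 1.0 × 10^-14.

C6H5COOH ⇌ C6H5COO- + H+
Ka = [H+]²/(0.0918 − [H+]) = 6.4 × 10^-5
Neglecting [H+] in the denominator: [H+] = √(6.4 × 10^-5 × 0.0918) = 2.42 × 10^-3 M
([H+]/C₀ = 2.6% < 5%, so the approximation holds.)
pH = −log[H+] = −log(2.42 × 10^-3) = 2.62

pH = 2.62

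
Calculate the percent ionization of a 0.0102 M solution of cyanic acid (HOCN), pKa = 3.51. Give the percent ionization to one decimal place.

HOCN ⇌ OCN- + H+; let x = [H+] at equilibrium.
Ka = 10^(−3.51) = 3.09 × 10^-4
Solve x² + 0.000309x − 3.15e-06 = 0 → x = 1.63 × 10^-3 M
Fraction ionized = 1.63 × 10^-3 / 0.0102 = 0.1598 → 16.0%

16.0%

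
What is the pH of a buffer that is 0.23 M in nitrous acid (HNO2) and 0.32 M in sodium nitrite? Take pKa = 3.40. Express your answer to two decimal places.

Using pH = pKa + log([base]/[acid]) with [base]/[acid] = 0.32/0.23:
pH = 3.40 + (+0.143) = 3.54

pH = 3.54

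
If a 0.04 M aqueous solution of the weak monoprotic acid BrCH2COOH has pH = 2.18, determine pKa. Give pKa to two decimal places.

pKa = 2.88

[H+] = 10^(-2.18) = 6.61 × 10^-3 M
At equilibrium [HA] = 0.04 − 6.61 × 10^-3 = 3.34 × 10^-2 M
Ka = [H+][A-]/[HA] = (6.61 × 10^-3)² / 3.34 × 10^-2 = 1.31 × 10^-3
pKa = -log(1.31 × 10^-3) = 2.88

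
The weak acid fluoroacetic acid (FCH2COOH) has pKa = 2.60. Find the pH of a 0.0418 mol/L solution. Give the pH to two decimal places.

pH = 2.04

FCH2COOH ⇌ FCH2COO- + H+
Ka = 10^(−2.60) = 2.51 × 10^-3
Let x = [H+] at equilibrium. Ka = x²/(0.0418 − x).
Here C₀/Ka ≈ 16.7, so the small-x approximation fails. Use the quadratic:
x = (−Ka + √(Ka² + 4·Ka·C₀))/2 = 9.06 × 10^-3 M
pH = −log(9.06 × 10^-3) = 2.04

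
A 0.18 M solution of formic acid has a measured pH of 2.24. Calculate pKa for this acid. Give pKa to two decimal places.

[H+] = 10^(-2.24) = 5.75 × 10^-3 M
At equilibrium [HA] = 0.18 − 5.75 × 10^-3 = 1.74 × 10^-1 M
Ka = [H+][A-]/[HA] = (5.75 × 10^-3)² / 1.74 × 10^-1 = 1.90 × 10^-4
pKa = -log(1.90 × 10^-4) = 3.72

pKa = 3.72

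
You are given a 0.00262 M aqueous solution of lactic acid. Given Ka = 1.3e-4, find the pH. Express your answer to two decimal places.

CH3CH(OH)COOH ⇌ CH3CH(OH)COO- + H+
From the ICE table, Ka = x²/(0.00262 − x) = 1.3 × 10^-4.
x is not negligible relative to C₀; solve x² + 0.00013·x − 3.41e-07 = 0.
x = [−0.00013 + √(0.00013² + 1.36e-06)]/2 = 5.22 × 10^-4 M
pH = −log[H+] = −log(5.22 × 10^-4) = 3.28

pH = 3.28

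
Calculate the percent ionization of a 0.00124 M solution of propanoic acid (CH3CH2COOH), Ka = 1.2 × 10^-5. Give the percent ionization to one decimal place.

9.4%

CH3CH2COOH ⇌ CH3CH2COO- + H+; let x = [H+] at equilibrium.
Solve x² + 1.2e-05x − 1.49e-08 = 0 → x = 1.16 × 10^-4 M
Fraction ionized = 1.16 × 10^-4 / 0.00124 = 0.0935 → 9.4%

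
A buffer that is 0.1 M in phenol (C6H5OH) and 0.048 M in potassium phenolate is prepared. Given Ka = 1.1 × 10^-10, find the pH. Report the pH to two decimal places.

pKa = −log(1.1 × 10^-10) = 9.959
Henderson–Hasselbalch: pH = pKa + log([C6H5O-]/[C6H5OH]) = 9.959 + log(0.048/0.1)
pH = 9.959 + (-0.319) = 9.64

pH = 9.64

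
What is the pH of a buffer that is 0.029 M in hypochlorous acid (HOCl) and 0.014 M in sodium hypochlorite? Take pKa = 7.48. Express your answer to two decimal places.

Henderson–Hasselbalch: pH = pKa + log([OCl-]/[HOCl]) = 7.48 + log(0.014/0.029)
pH = 7.48 + (-0.316) = 7.16

pH = 7.16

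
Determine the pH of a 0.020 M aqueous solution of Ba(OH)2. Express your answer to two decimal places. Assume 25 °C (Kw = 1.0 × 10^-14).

pH = 12.60

Ba(OH)2 is a strong base (each formula unit releases 2 OH-); [OH-] = 0.04 M.
pOH = -log(0.04) = 1.40
pH = 14.00 - 1.40 = 12.60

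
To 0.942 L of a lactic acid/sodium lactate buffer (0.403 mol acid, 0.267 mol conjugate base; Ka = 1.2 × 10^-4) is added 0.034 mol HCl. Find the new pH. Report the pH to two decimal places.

pH = 3.65

After neutralization: n(CH3CH(OH)COOH) = 0.437 mol, n(CH3CH(OH)COO-) = 0.233 mol.
pKa = −log(1.2 × 10^-4) = 3.921
pH = pKa + log([A⁻]/[HA]) = 3.921 + log(0.233/0.437) = 3.921 -0.273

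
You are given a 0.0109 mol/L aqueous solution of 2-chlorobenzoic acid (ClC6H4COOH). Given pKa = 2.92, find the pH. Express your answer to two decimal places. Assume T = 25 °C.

pH = 2.51

ClC6H4COOH ⇌ ClC6H4COO- + H+
Ka = 10^(−2.92) = 1.20 × 10^-3
Let x = [H+] at equilibrium. Ka = x²/(0.0109 − x).
Here C₀/Ka ≈ 9.08, so the small-x approximation fails. Use the quadratic:
x = (−Ka + √(Ka² + 4·Ka·C₀))/2 = 3.07 × 10^-3 M
pH = −log[H+] = −log(3.07 × 10^-3) = 2.51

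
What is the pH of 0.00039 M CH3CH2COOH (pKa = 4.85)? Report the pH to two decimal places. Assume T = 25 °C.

pH = 4.17

CH3CH2COOH ⇌ CH3CH2COO- + H+
Ka = 10^(−4.85) = 1.41 × 10^-5
From the ICE table, Ka = [H+]²/(0.00039 − [H+]) = 1.41 × 10^-5.
Here C₀/Ka ≈ 27.7, so the small-[H+] approximation fails. Use the quadratic:
[H+] = [−1.41e-05 + √(1.41e-05² + 2.2e-08)]/2 = 6.74 × 10^-5 M
pH = −log[H+] = −log(6.74 × 10^-5) = 4.17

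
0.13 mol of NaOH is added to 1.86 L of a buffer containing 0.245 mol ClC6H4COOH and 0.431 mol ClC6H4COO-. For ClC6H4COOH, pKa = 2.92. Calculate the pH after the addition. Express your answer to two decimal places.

pH = 3.61

After neutralization: n(ClC6H4COOH) = 0.115 mol, n(ClC6H4COO-) = 0.561 mol.
pH = pKa + log(n_ClC6H4COO-/n_ClC6H4COOH) = 2.92 + log(0.561/0.115) = 2.92 + (+0.688)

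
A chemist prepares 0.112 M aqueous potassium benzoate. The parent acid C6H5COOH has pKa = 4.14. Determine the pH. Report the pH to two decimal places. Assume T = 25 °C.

pH = 8.59

C6H5COO- is the conjugate base of the weak acid C6H5COOH.
Ka = 10^(−4.14) = 7.24 × 10^-5
Kb = Kw/Ka = 1.0×10^-14 / 7.24 × 10^-5 = 1.38 × 10^-10
Kb = [OH-]²/(0.112 − [OH-]) = 1.38 × 10^-10
Since Kb ≪ C₀, [OH-] ≈ √(Kb·C₀) = 3.93 × 10^-6 M.
Check: 0.0035% ionized — well under 5%, approximation valid.
pOH = 5.41, so pH = 14.00 − pOH = 8.59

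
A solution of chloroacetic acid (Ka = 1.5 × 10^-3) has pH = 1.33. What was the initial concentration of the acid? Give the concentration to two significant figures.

C₀ = 1.5 M

[H+] = 10^(-1.33) = 4.68 × 10^-2 M = x
Ka = x²/(C₀ − x) ⇒ C₀ = x + x²/Ka
C₀ = 4.68 × 10^-2 + (4.68 × 10^-2)²/(1.5 × 10^-3) = 1.51 M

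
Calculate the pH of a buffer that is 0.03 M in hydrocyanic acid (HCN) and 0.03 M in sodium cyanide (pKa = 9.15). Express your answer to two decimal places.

pH = 9.15

pH = pKa + log([A⁻]/[HA]) = 9.15 + log(0.03/0.03)
pH = 9.15 + (+0.000) = 9.15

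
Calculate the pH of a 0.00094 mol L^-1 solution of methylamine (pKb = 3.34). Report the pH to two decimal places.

pH = 10.67

CH3NH2 + H2O ⇌ CH3NH3+ + OH-
Kb = 10^(−3.34) = 4.57 × 10^-4
Kb = [OH-]²/(0.00094 − [OH-]) = 4.57 × 10^-4
Here C₀/Kb ≈ 2.06, so the small-[OH-] approximation fails. Use the quadratic:
[OH-] = (−Kb + √(Kb² + 4·Kb·C₀))/2 = 4.66 × 10^-4 M
pOH = 3.33, so pH = 14.00 − pOH = 10.67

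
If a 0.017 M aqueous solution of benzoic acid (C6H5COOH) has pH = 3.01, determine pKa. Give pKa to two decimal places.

pKa = 4.22

[H+] = 10^(-3.01) = 9.77 × 10^-4 M
At equilibrium [HA] = 0.017 − 9.77 × 10^-4 = 1.60 × 10^-2 M
Ka = [H+][A-]/[HA] = (9.77 × 10^-4)² / 1.60 × 10^-2 = 5.97 × 10^-5
pKa = -log(5.97 × 10^-5) = 4.22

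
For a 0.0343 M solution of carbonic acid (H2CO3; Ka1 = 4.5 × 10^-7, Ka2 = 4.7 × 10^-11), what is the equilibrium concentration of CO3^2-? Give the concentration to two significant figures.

4.7 × 10^-11 M

First ionization gives [H+] ≈ [HCO3-] = 1.24 × 10^-4 M.
Second step: Ka2 = [H+][CO3^2-]/[HCO3-] ≈ [CO3^2-] (since [H+] ≈ [HCO3-]).
So [CO3^2-] ≈ Ka2.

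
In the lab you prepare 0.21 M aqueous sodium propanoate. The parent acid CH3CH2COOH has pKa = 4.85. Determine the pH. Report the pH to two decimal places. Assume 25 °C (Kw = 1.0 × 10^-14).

CH3CH2COO- is the conjugate base of the weak acid CH3CH2COOH.
Ka = 10^(−4.85) = 1.41 × 10^-5
Kb = Kw/Ka = 1.0×10^-14 / 1.41 × 10^-5 = 7.09 × 10^-10
Kb = [OH-]²/(0.21 − [OH-]) = 7.09 × 10^-10
Assume [OH-] ≪ 0.21: [OH-] ≈ √(7.09 × 10^-10 × 0.21) = 1.22 × 10^-5 M
pOH = 4.91, so pH = 14.00 − pOH = 9.09

pH = 9.09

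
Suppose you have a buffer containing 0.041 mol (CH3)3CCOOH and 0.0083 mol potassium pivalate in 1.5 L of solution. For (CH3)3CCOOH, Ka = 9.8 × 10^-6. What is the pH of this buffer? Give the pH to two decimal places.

pH = 4.32

pKa = −log(9.8 × 10^-6) = 5.009
pH = pKa + log([A⁻]/[HA]) = 5.009 + log(0.0083/0.041)
pH = 5.009 + (-0.694) = 4.32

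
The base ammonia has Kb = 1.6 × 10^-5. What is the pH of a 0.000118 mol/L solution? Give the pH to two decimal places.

NH3 + H2O ⇌ NH4+ + OH-
Kb = x²/(0.000118 − x) = 1.6 × 10^-5
The 5% rule fails; solving x² + Kb·x − Kb·C₀ = 0 exactly:
x = [−1.6e-05 + √(1.6e-05² + 7.55e-09)]/2 = 3.62 × 10^-5 M
pOH = 4.44, so pH = 14.00 − pOH = 9.56

pH = 9.56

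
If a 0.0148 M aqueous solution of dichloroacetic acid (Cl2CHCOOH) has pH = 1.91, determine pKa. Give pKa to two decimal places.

[H+] = 10^(-1.91) = 1.23 × 10^-2 M
At equilibrium [HA] = 0.0148 − 1.23 × 10^-2 = 2.50 × 10^-3 M
Ka = [H+][A-]/[HA] = (1.23 × 10^-2)² / 2.50 × 10^-3 = 6.05 × 10^-2
pKa = -log(6.05 × 10^-2) = 1.22

pKa = 1.22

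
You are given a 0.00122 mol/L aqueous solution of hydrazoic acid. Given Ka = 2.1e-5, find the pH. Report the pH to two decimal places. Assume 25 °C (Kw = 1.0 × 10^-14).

pH = 3.82

HN3 ⇌ N3- + H+
From the ICE table, Ka = x²/(0.00122 − x) = 2.1 × 10^-5.
The 5% rule fails; solving x² + Ka·x − Ka·C₀ = 0 exactly:
x = [−2.1e-05 + √(2.1e-05² + 1.02e-07)]/2 = 1.50 × 10^-4 M
pH = −log(1.50 × 10^-4) = 3.82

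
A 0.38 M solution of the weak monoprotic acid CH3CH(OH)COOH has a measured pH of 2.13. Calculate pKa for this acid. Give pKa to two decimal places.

[H+] = 10^(-2.13) = 7.41 × 10^-3 M
At equilibrium [HA] = 0.38 − 7.41 × 10^-3 = 3.73 × 10^-1 M
Ka = [H+][A-]/[HA] = (7.41 × 10^-3)² / 3.73 × 10^-1 = 1.47 × 10^-4
pKa = -log(1.47 × 10^-4) = 3.83

pKa = 3.83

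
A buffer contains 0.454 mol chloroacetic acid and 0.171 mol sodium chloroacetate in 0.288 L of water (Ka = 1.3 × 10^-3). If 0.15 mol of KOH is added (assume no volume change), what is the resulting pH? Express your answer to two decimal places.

pH = 2.91

OH- converts ClCH2COOH to ClCH2COO-: ClCH2COOH → 0.304 mol, ClCH2COO- → 0.321 mol.
pKa = −log(1.3 × 10^-3) = 2.886
pH = pKa + log(n_ClCH2COO-/n_ClCH2COOH) = 2.886 + log(0.321/0.304) = 2.886 + (+0.024)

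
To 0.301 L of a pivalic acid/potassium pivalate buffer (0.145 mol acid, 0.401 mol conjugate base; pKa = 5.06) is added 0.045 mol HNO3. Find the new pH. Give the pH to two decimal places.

pH = 5.33

After neutralization: n((CH3)3CCOOH) = 0.19 mol, n((CH3)3CCOO-) = 0.356 mol.
pH = pKa + log([A⁻]/[HA]) = 5.06 + log(0.356/0.19) = 5.06 +0.273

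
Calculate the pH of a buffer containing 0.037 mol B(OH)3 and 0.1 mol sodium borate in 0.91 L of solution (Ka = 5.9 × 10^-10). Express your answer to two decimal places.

pH = 9.66

pKa = −log(5.9 × 10^-10) = 9.229
Using pH = pKa + log([base]/[acid]) with [base]/[acid] = 0.1/0.037:
pH = 9.229 + (+0.432) = 9.66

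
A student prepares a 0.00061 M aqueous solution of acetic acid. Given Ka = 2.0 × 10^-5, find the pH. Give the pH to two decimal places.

CH3COOH ⇌ CH3COO- + H+
Let x = [H+] at equilibrium. Ka = x²/(0.00061 − x).
x is not negligible relative to C₀; solve x² + 2e-05·x − 1.22e-08 = 0.
x = (−Ka + √(Ka² + 4·Ka·C₀))/2 = 1.01 × 10^-4 M
pH = −log(1.01 × 10^-4) = 4.00

pH = 4.00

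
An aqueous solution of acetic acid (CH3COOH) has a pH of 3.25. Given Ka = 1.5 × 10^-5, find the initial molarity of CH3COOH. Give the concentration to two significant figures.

C₀ = 2.2 × 10^-2 M

[H+] = 10^(-3.25) = 5.62 × 10^-4 M = x
Ka = x²/(C₀ − x) ⇒ C₀ = x + x²/Ka
C₀ = 5.62 × 10^-4 + (5.62 × 10^-4)²/(1.5 × 10^-5) = 2.16 × 10^-2 M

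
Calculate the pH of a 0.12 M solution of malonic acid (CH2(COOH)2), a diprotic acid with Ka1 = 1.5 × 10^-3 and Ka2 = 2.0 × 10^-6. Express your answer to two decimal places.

Since Ka1 ≫ Ka2, the first ionization dominates [H+].
Ka1 = x²/(0.12 − x) = 1.5 × 10^-3
Solving the quadratic: x = (−Ka1 + √(Ka1² + 4·Ka1·C₀))/2 = 1.27 × 10^-2 M
pH = −log(1.27 × 10^-2) = 1.90

pH = 1.90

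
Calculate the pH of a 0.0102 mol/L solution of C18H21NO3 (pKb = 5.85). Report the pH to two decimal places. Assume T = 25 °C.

C18H21NO3 + H2O ⇌ C18H22NO3+ + OH-
Kb = 10^(−5.85) = 1.41 × 10^-6
Kb = [OH-]²/(0.0102 − [OH-]) = 1.41 × 10^-6
Since Kb ≪ C₀, [OH-] ≈ √(Kb·C₀) = 1.20 × 10^-4 M.
pOH = 3.92, so pH = 14.00 − pOH = 10.08

pH = 10.08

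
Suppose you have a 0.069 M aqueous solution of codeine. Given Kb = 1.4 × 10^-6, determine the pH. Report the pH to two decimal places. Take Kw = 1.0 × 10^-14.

C18H21NO3 + H2O ⇌ C18H22NO3+ + OH-
Kb = x²/(0.069 − x) = 1.4 × 10^-6
Assume x ≪ 0.069: x ≈ √(1.4 × 10^-6 × 0.069) = 3.11 × 10^-4 M
pOH = 3.51, so pH = 14.00 − pOH = 10.49

pH = 10.49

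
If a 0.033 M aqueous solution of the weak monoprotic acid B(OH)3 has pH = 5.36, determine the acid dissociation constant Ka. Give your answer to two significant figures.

[H+] = 10^(-5.36) = 4.37 × 10^-6 M
At equilibrium [HA] = 0.033 − 4.37 × 10^-6 = 3.30 × 10^-2 M
Ka = [H+][A-]/[HA] = (4.37 × 10^-6)² / 3.30 × 10^-2 = 5.8 × 10^-10

Ka = 5.8 × 10^-10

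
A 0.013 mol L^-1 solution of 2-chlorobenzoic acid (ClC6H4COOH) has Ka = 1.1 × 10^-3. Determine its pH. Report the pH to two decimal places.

pH = 2.49

ClC6H4COOH ⇌ ClC6H4COO- + H+
From the ICE table, Ka = x²/(0.013 − x) = 1.1 × 10^-3.
x is not negligible relative to C₀; solve x² + 0.0011·x − 1.43e-05 = 0.
x = [−0.0011 + √(0.0011² + 5.72e-05)]/2 = 3.27 × 10^-3 M
pH = −log[H+] = −log(3.27 × 10^-3) = 2.49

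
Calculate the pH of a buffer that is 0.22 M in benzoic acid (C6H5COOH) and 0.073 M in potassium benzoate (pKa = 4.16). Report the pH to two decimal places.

Using pH = pKa + log([base]/[acid]) with [base]/[acid] = 0.073/0.22:
pH = 4.16 + (-0.479) = 3.68

pH = 3.68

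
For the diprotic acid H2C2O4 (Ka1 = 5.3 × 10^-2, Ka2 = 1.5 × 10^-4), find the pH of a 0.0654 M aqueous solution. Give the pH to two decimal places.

Ka1 ≫ Ka2, so treat the first dissociation as the only significant source of H+.
Ka1 = x²/(0.0654 − x) = 5.3 × 10^-2
Solving the quadratic: x = (−Ka1 + √(Ka1² + 4·Ka1·C₀))/2 = 3.81 × 10^-2 M
pH = −log(3.81 × 10^-2) = 1.42

pH = 1.42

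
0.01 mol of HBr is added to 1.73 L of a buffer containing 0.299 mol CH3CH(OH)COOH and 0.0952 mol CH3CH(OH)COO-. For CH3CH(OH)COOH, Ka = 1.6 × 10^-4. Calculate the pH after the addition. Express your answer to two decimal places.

pH = 3.24

Added H+ converts CH3CH(OH)COO- to CH3CH(OH)COOH: CH3CH(OH)COOH → 0.309 mol, CH3CH(OH)COO- → 0.0852 mol.
pKa = −log(1.6 × 10^-4) = 3.796
pH = pKa + log([A⁻]/[HA]) = 3.796 + log(0.0852/0.309) = 3.796 -0.560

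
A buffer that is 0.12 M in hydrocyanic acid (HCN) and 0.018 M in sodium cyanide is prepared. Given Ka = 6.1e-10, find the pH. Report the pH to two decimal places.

pH = 8.39

pKa = −log(6.1 × 10^-10) = 9.215
Henderson–Hasselbalch: pH = pKa + log([CN-]/[HCN]) = 9.215 + log(0.018/0.12)
pH = 9.215 + (-0.824) = 8.39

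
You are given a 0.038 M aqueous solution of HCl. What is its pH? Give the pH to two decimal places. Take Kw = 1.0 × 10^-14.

HCl is a strong acid and dissociates completely, so [H+] = 0.038 M.
pH = -log(0.038) = 1.42

pH = 1.42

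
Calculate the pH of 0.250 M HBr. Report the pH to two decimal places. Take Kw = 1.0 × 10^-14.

pH = 0.60

HBr is a strong acid and dissociates completely, so [H+] = 0.250 M.
pH = -log(0.25) = 0.60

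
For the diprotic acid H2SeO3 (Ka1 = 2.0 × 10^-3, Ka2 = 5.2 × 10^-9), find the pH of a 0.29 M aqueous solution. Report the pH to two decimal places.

pH = 1.64

Since Ka1 ≫ Ka2, the first ionization dominates [H+].
Ka1 = x²/(0.29 − x) = 2.0 × 10^-3
Solving the quadratic: x = (−Ka1 + √(Ka1² + 4·Ka1·C₀))/2 = 2.31 × 10^-2 M
pH = −log(2.31 × 10^-2) = 1.64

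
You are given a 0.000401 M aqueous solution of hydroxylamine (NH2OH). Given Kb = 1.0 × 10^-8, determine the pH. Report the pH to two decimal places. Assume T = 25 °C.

pH = 8.30

NH2OH + H2O ⇌ NH3OH+ + OH-
Kb = [OH-]²/(0.000401 − [OH-]) = 1.0 × 10^-8
Assume [OH-] ≪ 0.000401: [OH-] ≈ √(1.0 × 10^-8 × 0.000401) = 2.00 × 10^-6 M
Check: 0.5% ionized — well under 5%, approximation valid.
pOH = 5.70, so pH = 14.00 − pOH = 8.30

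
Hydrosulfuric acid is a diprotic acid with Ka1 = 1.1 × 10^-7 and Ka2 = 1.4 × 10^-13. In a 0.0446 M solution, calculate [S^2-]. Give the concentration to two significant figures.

1.4 × 10^-13 M

First ionization gives [H+] ≈ [HS-] = 7.00 × 10^-5 M.
Second step: Ka2 = [H+][S^2-]/[HS-] ≈ [S^2-] (since [H+] ≈ [HS-]).
So [S^2-] ≈ Ka2.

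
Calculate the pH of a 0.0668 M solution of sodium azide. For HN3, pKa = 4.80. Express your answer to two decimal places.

N3- is the conjugate base of the weak acid HN3.
Ka = 10^(−4.80) = 1.58 × 10^-5
Kb = Kw/Ka = 1.0×10^-14 / 1.58 × 10^-5 = 6.33 × 10^-10
From the ICE table, Kb = [OH-]²/(0.0668 − [OH-]) = 6.33 × 10^-10.
Assume [OH-] ≪ 0.0668: [OH-] ≈ √(6.33 × 10^-10 × 0.0668) = 6.50 × 10^-6 M
([OH-]/C₀ = 0.0097% < 5%, so the approximation holds.)
pOH = 5.19, so pH = 14.00 − pOH = 8.81

pH = 8.81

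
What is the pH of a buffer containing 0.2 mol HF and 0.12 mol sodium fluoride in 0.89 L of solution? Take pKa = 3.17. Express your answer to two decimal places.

pH = 2.95

Using pH = pKa + log([base]/[acid]) with [base]/[acid] = 0.12/0.2:
pH = 3.17 + (-0.222) = 2.95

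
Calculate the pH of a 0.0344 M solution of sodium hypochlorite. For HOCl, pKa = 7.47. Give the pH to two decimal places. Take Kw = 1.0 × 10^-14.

OCl- is the conjugate base of the weak acid HOCl.
Ka = 10^(−7.47) = 3.39 × 10^-8
Kb = Kw/Ka = 1.0×10^-14 / 3.39 × 10^-8 = 2.95 × 10^-7
Kb = [OH-]²/(0.0344 − [OH-]) = 2.95 × 10^-7
Neglecting [OH-] in the denominator: [OH-] = √(2.95 × 10^-7 × 0.0344) = 1.01 × 10^-4 M
pOH = −log(1.01 × 10^-4) = 4.00; pH = 14.00 − 4.00 = 10.00

pH = 10.00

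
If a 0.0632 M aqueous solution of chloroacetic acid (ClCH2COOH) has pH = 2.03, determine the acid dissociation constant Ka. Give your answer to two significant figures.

[H+] = 10^(-2.03) = 9.33 × 10^-3 M
At equilibrium [HA] = 0.0632 − 9.33 × 10^-3 = 5.39 × 10^-2 M
Ka = [H+][A-]/[HA] = (9.33 × 10^-3)² / 5.39 × 10^-2 = 1.6 × 10^-3

Ka = 1.6 × 10^-3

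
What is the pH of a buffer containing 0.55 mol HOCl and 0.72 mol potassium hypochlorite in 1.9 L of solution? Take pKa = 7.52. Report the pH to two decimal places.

Using pH = pKa + log([base]/[acid]) with [base]/[acid] = 0.72/0.55:
pH = 7.52 + (+0.117) = 7.64

pH = 7.64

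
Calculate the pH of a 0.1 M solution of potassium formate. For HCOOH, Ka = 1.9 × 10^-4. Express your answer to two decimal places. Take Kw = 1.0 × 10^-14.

pH = 8.36

HCOO- is the conjugate base of the weak acid HCOOH.
Kb = Kw/Ka = 1.0×10^-14 / 1.9 × 10^-4 = 5.26 × 10^-11
Let x = [OH-] at equilibrium. Kb = x²/(0.1 − x).
Neglecting x in the denominator: x = √(5.26 × 10^-11 × 0.1) = 2.29 × 10^-6 M
(x/C₀ = 0.0023% < 5%, so the approximation holds.)
pOH = −log(2.29 × 10^-6) = 5.64; pH = 14.00 − 5.64 = 8.36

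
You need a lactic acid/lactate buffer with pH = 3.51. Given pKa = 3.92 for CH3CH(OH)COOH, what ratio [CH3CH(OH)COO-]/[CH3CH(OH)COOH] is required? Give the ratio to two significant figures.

pH = pKa + log(r) ⇒ log(r) = 3.51 − 3.92 = -0.41
r = [CH3CH(OH)COO-]/[CH3CH(OH)COOH] = 10^(-0.41) = 0.389

ratio = 0.39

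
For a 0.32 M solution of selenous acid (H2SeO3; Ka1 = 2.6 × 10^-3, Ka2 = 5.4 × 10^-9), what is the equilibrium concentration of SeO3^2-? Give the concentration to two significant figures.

First ionization gives [H+] ≈ [HSeO3-] = 2.76 × 10^-2 M.
Second step: Ka2 = [H+][SeO3^2-]/[HSeO3-] ≈ [SeO3^2-] (since [H+] ≈ [HSeO3-]).
So [SeO3^2-] ≈ Ka2.

5.4 × 10^-9 M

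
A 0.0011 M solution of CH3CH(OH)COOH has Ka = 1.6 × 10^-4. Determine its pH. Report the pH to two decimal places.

pH = 3.46

CH3CH(OH)COOH ⇌ CH3CH(OH)COO- + H+
Let x = [H+] at equilibrium. Ka = x²/(0.0011 − x).
The 5% rule fails; solving x² + Ka·x − Ka·C₀ = 0 exactly:
x = [−0.00016 + √(0.00016² + 7.04e-07)]/2 = 3.47 × 10^-4 M
pH = −log[H+] = −log(3.47 × 10^-4) = 3.46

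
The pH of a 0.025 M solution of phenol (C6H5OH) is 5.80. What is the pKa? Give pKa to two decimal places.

pKa = 10.00

[H+] = 10^(-5.80) = 1.58 × 10^-6 M
At equilibrium [HA] = 0.025 − 1.58 × 10^-6 = 2.50 × 10^-2 M
Ka = [H+][A-]/[HA] = (1.58 × 10^-6)² / 2.50 × 10^-2 = 9.99 × 10^-11
pKa = -log(9.99 × 10^-11) = 10.00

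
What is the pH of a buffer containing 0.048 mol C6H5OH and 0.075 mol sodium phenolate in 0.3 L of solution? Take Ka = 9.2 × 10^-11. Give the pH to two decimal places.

pH = 10.23

pKa = −log(9.2 × 10^-11) = 10.036
Henderson–Hasselbalch: pH = pKa + log([C6H5O-]/[C6H5OH]) = 10.036 + log(0.075/0.048)
pH = 10.036 + (+0.194) = 10.23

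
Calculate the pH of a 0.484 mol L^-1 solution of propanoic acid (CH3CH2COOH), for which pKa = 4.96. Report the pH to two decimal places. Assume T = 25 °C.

pH = 2.64

CH3CH2COOH ⇌ CH3CH2COO- + H+
Ka = 10^(−4.96) = 1.10 × 10^-5
From the ICE table, Ka = [H+]²/(0.484 − [H+]) = 1.10 × 10^-5.
Neglecting [H+] in the denominator: [H+] = √(1.10 × 10^-5 × 0.484) = 2.31 × 10^-3 M
([H+]/C₀ = 0.48% < 5%, so the approximation holds.)
pH = −log[H+] = −log(2.31 × 10^-3) = 2.64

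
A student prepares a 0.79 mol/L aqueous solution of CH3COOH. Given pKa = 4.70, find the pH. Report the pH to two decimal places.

CH3COOH ⇌ CH3COO- + H+
Ka = 10^(−4.70) = 2.00 × 10^-5
Ka = [H+]²/(0.79 − [H+]) = 2.00 × 10^-5
Assume [H+] ≪ 0.79: [H+] ≈ √(2.00 × 10^-5 × 0.79) = 3.97 × 10^-3 M
Check: 0.5% ionized — well under 5%, approximation valid.
pH = −log(3.97 × 10^-3) = 2.40

pH = 2.40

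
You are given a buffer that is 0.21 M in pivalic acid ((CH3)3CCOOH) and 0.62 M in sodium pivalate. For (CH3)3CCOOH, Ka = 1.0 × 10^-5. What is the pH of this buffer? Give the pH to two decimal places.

pKa = −log(1.0 × 10^-5) = 5.000
pH = pKa + log([A⁻]/[HA]) = 5.000 + log(0.62/0.21)
pH = 5.000 + (+0.470) = 5.47

pH = 5.47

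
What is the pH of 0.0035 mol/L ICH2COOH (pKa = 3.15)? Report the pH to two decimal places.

pH = 2.90

ICH2COOH ⇌ ICH2COO- + H+
Ka = 10^(−3.15) = 7.08 × 10^-4
From the ICE table, Ka = [H+]²/(0.0035 − [H+]) = 7.08 × 10^-4.
Here C₀/Ka ≈ 4.94, so the small-[H+] approximation fails. Use the quadratic:
[H+] = (−Ka + √(Ka² + 4·Ka·C₀))/2 = 1.26 × 10^-3 M
pH = −log[H+] = −log(1.26 × 10^-3) = 2.90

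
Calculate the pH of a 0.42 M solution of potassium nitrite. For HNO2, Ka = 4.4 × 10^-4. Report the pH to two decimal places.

pH = 8.49

NO2- is the conjugate base of the weak acid HNO2.
Kb = Kw/Ka = 1.0×10^-14 / 4.4 × 10^-4 = 2.27 × 10^-11
Let x = [OH-] at equilibrium. Kb = x²/(0.42 − x).
Since Kb ≪ C₀, x ≈ √(Kb·C₀) = 3.09 × 10^-6 M.
pOH = −log(3.09 × 10^-6) = 5.51; pH = 14.00 − 5.51 = 8.49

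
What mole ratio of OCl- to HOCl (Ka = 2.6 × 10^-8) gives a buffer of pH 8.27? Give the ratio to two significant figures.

ratio = 4.8

pKa = -log(2.6 × 10^-8) = 7.585
pH = pKa + log(r) ⇒ log(r) = 8.27 − 7.585 = +0.685
r = [OCl-]/[HOCl] = 10^(+0.685) = 4.84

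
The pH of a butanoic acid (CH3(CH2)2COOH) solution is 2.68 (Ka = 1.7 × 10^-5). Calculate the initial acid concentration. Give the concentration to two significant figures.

C₀ = 2.6 × 10^-1 M

[H+] = 10^(-2.68) = 2.09 × 10^-3 M = x
Ka = x²/(C₀ − x) ⇒ C₀ = x + x²/Ka
C₀ = 2.09 × 10^-3 + (2.09 × 10^-3)²/(1.7 × 10^-5) = 2.59 × 10^-1 M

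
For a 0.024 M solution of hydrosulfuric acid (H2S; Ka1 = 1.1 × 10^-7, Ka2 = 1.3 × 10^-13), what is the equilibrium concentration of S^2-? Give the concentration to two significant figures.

1.3 × 10^-13 M

First ionization gives [H+] ≈ [HS-] = 5.14 × 10^-5 M.
Second step: Ka2 = [H+][S^2-]/[HS-] ≈ [S^2-] (since [H+] ≈ [HS-]).
So [S^2-] ≈ Ka2.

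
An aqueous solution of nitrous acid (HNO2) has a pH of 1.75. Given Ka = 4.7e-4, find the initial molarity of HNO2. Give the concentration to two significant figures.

[H+] = 10^(-1.75) = 1.78 × 10^-2 M = x
Ka = x²/(C₀ − x) ⇒ C₀ = x + x²/Ka
C₀ = 1.78 × 10^-2 + (1.78 × 10^-2)²/(4.7 × 10^-4) = 6.92 × 10^-1 M

C₀ = 6.9 × 10^-1 M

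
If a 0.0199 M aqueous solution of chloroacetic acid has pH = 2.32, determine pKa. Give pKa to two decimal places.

[H+] = 10^(-2.32) = 4.79 × 10^-3 M
At equilibrium [HA] = 0.0199 − 4.79 × 10^-3 = 1.51 × 10^-2 M
Ka = [H+][A-]/[HA] = (4.79 × 10^-3)² / 1.51 × 10^-2 = 1.52 × 10^-3
pKa = -log(1.52 × 10^-3) = 2.82

pKa = 2.82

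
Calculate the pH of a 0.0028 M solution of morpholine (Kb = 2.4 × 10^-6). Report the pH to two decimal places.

pH = 9.91

C4H8ONH + H2O ⇌ C4H8ONH2+ + OH-
Kb = x²/(0.0028 − x) = 2.4 × 10^-6
Neglecting x in the denominator: x = √(2.4 × 10^-6 × 0.0028) = 8.20 × 10^-5 M
(x/C₀ = 2.9% < 5%, so the approximation holds.)
pOH = 4.09, so pH = 14.00 − pOH = 9.91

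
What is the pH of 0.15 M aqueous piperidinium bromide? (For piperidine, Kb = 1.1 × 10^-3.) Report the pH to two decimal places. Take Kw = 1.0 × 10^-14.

C5H10NH2+ is the conjugate acid of the weak base C5H10NH.
Ka = Kw/Kb = 1.0×10^-14 / 1.1 × 10^-3 = 9.09 × 10^-12
From the ICE table, Ka = [H+]²/(0.15 − [H+]) = 9.09 × 10^-12.
Neglecting [H+] in the denominator: [H+] = √(9.09 × 10^-12 × 0.15) = 1.17 × 10^-6 M
pH = −log[H+] = −log(1.17 × 10^-6) = 5.93

pH = 5.93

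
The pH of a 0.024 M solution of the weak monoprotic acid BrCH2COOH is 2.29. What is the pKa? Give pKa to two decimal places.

[H+] = 10^(-2.29) = 5.13 × 10^-3 M
At equilibrium [HA] = 0.024 − 5.13 × 10^-3 = 1.89 × 10^-2 M
Ka = [H+][A-]/[HA] = (5.13 × 10^-3)² / 1.89 × 10^-2 = 1.39 × 10^-3
pKa = -log(1.39 × 10^-3) = 2.86

pKa = 2.86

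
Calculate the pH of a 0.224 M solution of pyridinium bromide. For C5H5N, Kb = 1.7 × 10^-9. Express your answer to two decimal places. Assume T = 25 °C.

pH = 2.94

C5H5NH+ is the conjugate acid of the weak base C5H5N.
Ka = Kw/Kb = 1.0×10^-14 / 1.7 × 10^-9 = 5.88 × 10^-6
Ka = x²/(0.224 − x) = 5.88 × 10^-6
Neglecting x in the denominator: x = √(5.88 × 10^-6 × 0.224) = 1.15 × 10^-3 M
(x/C₀ = 0.51% < 5%, so the approximation holds.)
pH = −log(1.15 × 10^-3) = 2.94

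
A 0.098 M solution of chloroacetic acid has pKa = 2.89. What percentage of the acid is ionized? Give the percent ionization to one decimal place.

10.8%

ClCH2COOH ⇌ ClCH2COO- + H+; let x = [H+] at equilibrium.
Ka = 10^(−2.89) = 1.29 × 10^-3
Ka = x²/(C₀ − x); solving the quadratic gives x = 1.06 × 10^-2 M.
% ionization = x/C₀ × 100% = 1.06 × 10^-2/0.098 × 100% = 10.8%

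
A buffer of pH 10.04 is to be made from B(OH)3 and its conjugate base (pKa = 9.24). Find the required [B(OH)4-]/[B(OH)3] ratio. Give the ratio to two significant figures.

ratio = 6.3

pH = pKa + log(r) ⇒ log(r) = 10.04 − 9.24 = +0.80
r = [B(OH)4-]/[B(OH)3] = 10^(+0.80) = 6.31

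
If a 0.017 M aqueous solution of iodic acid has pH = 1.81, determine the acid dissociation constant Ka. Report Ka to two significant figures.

[H+] = 10^(-1.81) = 1.55 × 10^-2 M
At equilibrium [HA] = 0.017 − 1.55 × 10^-2 = 1.50 × 10^-3 M
Ka = [H+][A-]/[HA] = (1.55 × 10^-2)² / 1.50 × 10^-3 = 1.6 × 10^-1

Ka = 1.6 × 10^-1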